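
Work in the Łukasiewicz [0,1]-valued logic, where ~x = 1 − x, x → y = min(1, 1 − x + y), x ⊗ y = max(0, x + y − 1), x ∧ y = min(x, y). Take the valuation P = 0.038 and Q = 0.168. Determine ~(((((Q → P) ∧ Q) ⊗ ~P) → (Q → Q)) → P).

0.962

Q → P = min(1, 1 − 0.168 + 0.038) = min(1, 0.870) = 0.870
(Q → P) ∧ Q = min(0.870, 0.168) = 0.168
~P = 1 − 0.038 = 0.962
((Q → P) ∧ Q) ⊗ ~P = max(0, 0.168 + 0.962 − 1) = max(0, 0.130) = 0.130
Q → Q = min(1, 1 − 0.168 + 0.168) = min(1, 1.000) = 1.000
(((Q → P) ∧ Q) ⊗ ~P) → (Q → Q) = min(1, 1 − 0.130 + 1.000) = min(1, 1.870) = 1.000
((((Q → P) ∧ Q) ⊗ ~P) → (Q → Q)) → P = min(1, 1 − 1.000 + 0.038) = min(1, 0.038) = 0.038
~(((((Q → P) ∧ Q) ⊗ ~P) → (Q → Q)) → P) = 1 − 0.038 = 0.962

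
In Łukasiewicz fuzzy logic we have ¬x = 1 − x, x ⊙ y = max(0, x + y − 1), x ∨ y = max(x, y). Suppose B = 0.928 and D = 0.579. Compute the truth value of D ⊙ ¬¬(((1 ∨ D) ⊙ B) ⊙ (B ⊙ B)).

1 ∨ D = max(1.000, 0.579) = 1.000
(1 ∨ D) ⊙ B = max(0, 1.000 + 0.928 − 1) = max(0, 0.928) = 0.928
B ⊙ B = max(0, 0.928 + 0.928 − 1) = max(0, 0.856) = 0.856
((1 ∨ D) ⊙ B) ⊙ (B ⊙ B) = max(0, 0.928 + 0.856 − 1) = max(0, 0.784) = 0.784
¬(((1 ∨ D) ⊙ B) ⊙ (B ⊙ B)) = 1 − 0.784 = 0.216
¬¬(((1 ∨ D) ⊙ B) ⊙ (B ⊙ B)) = 1 − 0.216 = 0.784
D ⊙ ¬¬(((1 ∨ D) ⊙ B) ⊙ (B ⊙ B)) = max(0, 0.579 + 0.784 − 1) = max(0, 0.363) = 0.363

0.363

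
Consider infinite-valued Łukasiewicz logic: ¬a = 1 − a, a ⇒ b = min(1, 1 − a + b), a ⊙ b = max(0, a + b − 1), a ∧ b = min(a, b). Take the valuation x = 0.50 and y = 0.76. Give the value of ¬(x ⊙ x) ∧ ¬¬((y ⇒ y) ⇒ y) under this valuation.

x ⊙ x = max(0, 0.50 + 0.50 − 1) = max(0, 0.00) = 0.00
¬(x ⊙ x) = 1 − 0.00 = 1.00
y ⇒ y = min(1, 1 − 0.76 + 0.76) = min(1, 1.00) = 1.00
(y ⇒ y) ⇒ y = min(1, 1 − 1.00 + 0.76) = min(1, 0.76) = 0.76
¬((y ⇒ y) ⇒ y) = 1 − 0.76 = 0.24
¬¬((y ⇒ y) ⇒ y) = 1 − 0.24 = 0.76
¬(x ⊙ x) ∧ ¬¬((y ⇒ y) ⇒ y) = min(1.00, 0.76) = 0.76

0.76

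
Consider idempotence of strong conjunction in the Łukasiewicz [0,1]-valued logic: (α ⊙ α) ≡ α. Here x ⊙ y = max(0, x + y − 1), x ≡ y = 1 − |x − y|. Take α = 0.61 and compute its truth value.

0.61

α ⊙ α = max(0, 0.61 + 0.61 − 1) = max(0, 0.22) = 0.22
(α ⊙ α) ≡ α = 1 − |0.22 − 0.61| = 1 − 0.39 = 0.61
(The value 0.61 < 1 shows this instance is not satisfied; fails in Ł∞ since a ⊗ a = max(0, 2a−1) ≠ a in general.)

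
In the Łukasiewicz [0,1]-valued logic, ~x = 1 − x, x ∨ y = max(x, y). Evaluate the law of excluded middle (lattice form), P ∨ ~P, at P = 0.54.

~P = 1 − 0.54 = 0.46
P ∨ ~P = max(0.54, 0.46) = 0.54
(The value 0.54 < 1 shows this instance is not satisfied; not a Ł∞-tautology — its value is max(a, 1−a).)

0.54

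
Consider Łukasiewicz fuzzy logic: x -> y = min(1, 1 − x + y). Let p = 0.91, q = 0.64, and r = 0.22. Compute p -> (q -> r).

q -> r = min(1, 1 − 0.64 + 0.22) = min(1, 0.58) = 0.58
p -> (q -> r) = min(1, 1 − 0.91 + 0.58) = min(1, 0.67) = 0.67

0.67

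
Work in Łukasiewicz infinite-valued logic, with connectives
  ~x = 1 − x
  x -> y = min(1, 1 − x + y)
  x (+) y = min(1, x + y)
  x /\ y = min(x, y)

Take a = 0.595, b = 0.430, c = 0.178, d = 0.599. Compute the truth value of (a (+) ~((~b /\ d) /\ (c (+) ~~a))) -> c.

0.178

~b = 1 − 0.430 = 0.570
~b /\ d = min(0.570, 0.599) = 0.570
~a = 1 − 0.595 = 0.405
~~a = 1 − 0.405 = 0.595
c (+) ~~a = min(1, 0.178 + 0.595) = min(1, 0.773) = 0.773
(~b /\ d) /\ (c (+) ~~a) = min(0.570, 0.773) = 0.570
~((~b /\ d) /\ (c (+) ~~a)) = 1 − 0.570 = 0.430
a (+) ~((~b /\ d) /\ (c (+) ~~a)) = min(1, 0.595 + 0.430) = min(1, 1.025) = 1.000
(a (+) ~((~b /\ d) /\ (c (+) ~~a))) -> c = min(1, 1 − 1.000 + 0.178) = min(1, 0.178) = 0.178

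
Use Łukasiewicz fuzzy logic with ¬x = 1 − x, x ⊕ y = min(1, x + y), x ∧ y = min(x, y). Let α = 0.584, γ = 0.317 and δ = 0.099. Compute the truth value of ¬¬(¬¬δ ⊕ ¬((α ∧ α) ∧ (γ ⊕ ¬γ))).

¬δ = 1 − 0.099 = 0.901
¬¬δ = 1 − 0.901 = 0.099
α ∧ α = min(0.584, 0.584) = 0.584
¬γ = 1 − 0.317 = 0.683
γ ⊕ ¬γ = min(1, 0.317 + 0.683) = min(1, 1.000) = 1.000
(α ∧ α) ∧ (γ ⊕ ¬γ) = min(0.584, 1.000) = 0.584
¬((α ∧ α) ∧ (γ ⊕ ¬γ)) = 1 − 0.584 = 0.416
¬¬δ ⊕ ¬((α ∧ α) ∧ (γ ⊕ ¬γ)) = min(1, 0.099 + 0.416) = min(1, 0.515) = 0.515
¬(¬¬δ ⊕ ¬((α ∧ α) ∧ (γ ⊕ ¬γ))) = 1 − 0.515 = 0.485
¬¬(¬¬δ ⊕ ¬((α ∧ α) ∧ (γ ⊕ ¬γ))) = 1 − 0.485 = 0.515

0.515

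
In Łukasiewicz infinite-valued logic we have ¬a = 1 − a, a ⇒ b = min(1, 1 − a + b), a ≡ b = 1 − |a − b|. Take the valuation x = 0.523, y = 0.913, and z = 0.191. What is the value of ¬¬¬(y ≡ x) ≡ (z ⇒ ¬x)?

0.390

y ≡ x = 1 − |0.913 − 0.523| = 1 − 0.390 = 0.610
¬(y ≡ x) = 1 − 0.610 = 0.390
¬¬(y ≡ x) = 1 − 0.390 = 0.610
¬¬¬(y ≡ x) = 1 − 0.610 = 0.390
¬x = 1 − 0.523 = 0.477
z ⇒ ¬x = min(1, 1 − 0.191 + 0.477) = min(1, 1.286) = 1.000
¬¬¬(y ≡ x) ≡ (z ⇒ ¬x) = 1 − |0.390 − 1.000| = 1 − 0.610 = 0.390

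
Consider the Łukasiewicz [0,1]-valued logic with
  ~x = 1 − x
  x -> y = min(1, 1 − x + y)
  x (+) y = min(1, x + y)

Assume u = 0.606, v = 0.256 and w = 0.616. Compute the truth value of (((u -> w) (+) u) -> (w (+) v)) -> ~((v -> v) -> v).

0.872

u -> w = min(1, 1 − 0.606 + 0.616) = min(1, 1.010) = 1.000
(u -> w) (+) u = min(1, 1.000 + 0.606) = min(1, 1.606) = 1.000
w (+) v = min(1, 0.616 + 0.256) = min(1, 0.872) = 0.872
((u -> w) (+) u) -> (w (+) v) = min(1, 1 − 1.000 + 0.872) = min(1, 0.872) = 0.872
v -> v = min(1, 1 − 0.256 + 0.256) = min(1, 1.000) = 1.000
(v -> v) -> v = min(1, 1 − 1.000 + 0.256) = min(1, 0.256) = 0.256
~((v -> v) -> v) = 1 − 0.256 = 0.744
(((u -> w) (+) u) -> (w (+) v)) -> ~((v -> v) -> v) = min(1, 1 − 0.872 + 0.744) = min(1, 0.872) = 0.872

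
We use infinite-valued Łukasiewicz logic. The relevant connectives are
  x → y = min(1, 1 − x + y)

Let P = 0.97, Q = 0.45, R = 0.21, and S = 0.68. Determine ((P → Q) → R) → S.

0.95

P → Q = min(1, 1 − 0.97 + 0.45) = min(1, 0.48) = 0.48
(P → Q) → R = min(1, 1 − 0.48 + 0.21) = min(1, 0.73) = 0.73
((P → Q) → R) → S = min(1, 1 − 0.73 + 0.68) = min(1, 0.95) = 0.95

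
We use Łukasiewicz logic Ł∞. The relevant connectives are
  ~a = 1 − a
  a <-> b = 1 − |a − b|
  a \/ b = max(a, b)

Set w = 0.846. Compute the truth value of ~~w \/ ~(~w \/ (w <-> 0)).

0.846

~w = 1 − 0.846 = 0.154
~~w = 1 − 0.154 = 0.846
w <-> 0 = 1 − |0.846 − 0.000| = 1 − 0.846 = 0.154
~w \/ (w <-> 0) = max(0.154, 0.154) = 0.154
~(~w \/ (w <-> 0)) = 1 − 0.154 = 0.846
~~w \/ ~(~w \/ (w <-> 0)) = max(0.846, 0.846) = 0.846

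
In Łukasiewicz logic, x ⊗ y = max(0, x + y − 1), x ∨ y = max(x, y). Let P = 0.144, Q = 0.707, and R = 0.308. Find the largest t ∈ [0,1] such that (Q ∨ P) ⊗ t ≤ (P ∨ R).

0.601

Q ∨ P = max(0.707, 0.144) = 0.707
So the left factor is Q ∨ P = 0.707.
P ∨ R = max(0.144, 0.308) = 0.308
So the right-hand bound is P ∨ R = 0.308.
The residuum of the Łukasiewicz t-norm gives the supremum: min(1, 1 − 0.707 + 0.308).
1 − 0.707 + 0.308 = 0.601, so t = min(1, 0.601) = 0.601.
Check: 0.707 ⊗ 0.601 = max(0, 0.308) = 0.308 ≤ 0.308.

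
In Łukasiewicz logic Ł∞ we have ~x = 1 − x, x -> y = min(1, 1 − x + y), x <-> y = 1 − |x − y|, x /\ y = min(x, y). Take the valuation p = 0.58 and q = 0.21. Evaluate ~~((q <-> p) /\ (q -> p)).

q <-> p = 1 − |0.21 − 0.58| = 1 − 0.37 = 0.63
q -> p = min(1, 1 − 0.21 + 0.58) = min(1, 1.37) = 1.00
(q <-> p) /\ (q -> p) = min(0.63, 1.00) = 0.63
~((q <-> p) /\ (q -> p)) = 1 − 0.63 = 0.37
~~((q <-> p) /\ (q -> p)) = 1 − 0.37 = 0.63

0.63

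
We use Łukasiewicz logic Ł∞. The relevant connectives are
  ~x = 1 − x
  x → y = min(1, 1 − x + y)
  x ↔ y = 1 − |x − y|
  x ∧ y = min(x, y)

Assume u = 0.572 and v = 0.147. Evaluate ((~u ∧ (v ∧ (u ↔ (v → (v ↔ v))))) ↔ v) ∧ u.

0.572

~u = 1 − 0.572 = 0.428
v ↔ v = 1 − |0.147 − 0.147| = 1 − 0.000 = 1.000
v → (v ↔ v) = min(1, 1 − 0.147 + 1.000) = min(1, 1.853) = 1.000
u ↔ (v → (v ↔ v)) = 1 − |0.572 − 1.000| = 1 − 0.428 = 0.572
v ∧ (u ↔ (v → (v ↔ v))) = min(0.147, 0.572) = 0.147
~u ∧ (v ∧ (u ↔ (v → (v ↔ v)))) = min(0.428, 0.147) = 0.147
(~u ∧ (v ∧ (u ↔ (v → (v ↔ v))))) ↔ v = 1 − |0.147 − 0.147| = 1 − 0.000 = 1.000
((~u ∧ (v ∧ (u ↔ (v → (v ↔ v))))) ↔ v) ∧ u = min(1.000, 0.572) = 0.572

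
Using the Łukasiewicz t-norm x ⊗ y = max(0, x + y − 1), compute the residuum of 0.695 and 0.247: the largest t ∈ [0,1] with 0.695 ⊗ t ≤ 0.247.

The residuum of the Łukasiewicz t-norm gives the supremum: min(1, 1 − 0.695 + 0.247).
1 − 0.695 + 0.247 = 0.552, so t = min(1, 0.552) = 0.552.
Check: 0.695 ⊗ 0.552 = max(0, 0.247) = 0.247 ≤ 0.247.

0.552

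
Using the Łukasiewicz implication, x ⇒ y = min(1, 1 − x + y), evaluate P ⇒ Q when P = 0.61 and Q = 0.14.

P ⇒ Q = min(1, 1 − 0.61 + 0.14) = min(1, 0.53) = 0.53
For comparison, the Gödel implication (1 if x ≤ y else y) would give 0.14.

0.53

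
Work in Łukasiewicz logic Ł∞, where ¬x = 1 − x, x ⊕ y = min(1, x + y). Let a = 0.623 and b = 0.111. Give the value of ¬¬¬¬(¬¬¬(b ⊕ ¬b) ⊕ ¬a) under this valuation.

0.377

¬b = 1 − 0.111 = 0.889
b ⊕ ¬b = min(1, 0.111 + 0.889) = min(1, 1.000) = 1.000
¬(b ⊕ ¬b) = 1 − 1.000 = 0.000
¬¬(b ⊕ ¬b) = 1 − 0.000 = 1.000
¬¬¬(b ⊕ ¬b) = 1 − 1.000 = 0.000
¬a = 1 − 0.623 = 0.377
¬¬¬(b ⊕ ¬b) ⊕ ¬a = min(1, 0.000 + 0.377) = min(1, 0.377) = 0.377
¬(¬¬¬(b ⊕ ¬b) ⊕ ¬a) = 1 − 0.377 = 0.623
¬¬(¬¬¬(b ⊕ ¬b) ⊕ ¬a) = 1 − 0.623 = 0.377
¬¬¬(¬¬¬(b ⊕ ¬b) ⊕ ¬a) = 1 − 0.377 = 0.623
¬¬¬¬(¬¬¬(b ⊕ ¬b) ⊕ ¬a) = 1 − 0.623 = 0.377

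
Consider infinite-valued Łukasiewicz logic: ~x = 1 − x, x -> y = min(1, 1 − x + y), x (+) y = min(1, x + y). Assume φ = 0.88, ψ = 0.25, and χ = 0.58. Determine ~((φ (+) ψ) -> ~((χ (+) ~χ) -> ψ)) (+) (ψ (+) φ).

1.00

φ (+) ψ = min(1, 0.88 + 0.25) = min(1, 1.13) = 1.00
~χ = 1 − 0.58 = 0.42
χ (+) ~χ = min(1, 0.58 + 0.42) = min(1, 1.00) = 1.00
(χ (+) ~χ) -> ψ = min(1, 1 − 1.00 + 0.25) = min(1, 0.25) = 0.25
~((χ (+) ~χ) -> ψ) = 1 − 0.25 = 0.75
(φ (+) ψ) -> ~((χ (+) ~χ) -> ψ) = min(1, 1 − 1.00 + 0.75) = min(1, 0.75) = 0.75
~((φ (+) ψ) -> ~((χ (+) ~χ) -> ψ)) = 1 − 0.75 = 0.25
ψ (+) φ = min(1, 0.25 + 0.88) = min(1, 1.13) = 1.00
~((φ (+) ψ) -> ~((χ (+) ~χ) -> ψ)) (+) (ψ (+) φ) = min(1, 0.25 + 1.00) = min(1, 1.25) = 1.00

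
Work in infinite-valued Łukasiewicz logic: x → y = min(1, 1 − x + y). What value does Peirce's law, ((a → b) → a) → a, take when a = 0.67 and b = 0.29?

a → b = min(1, 1 − 0.67 + 0.29) = min(1, 0.62) = 0.62
(a → b) → a = min(1, 1 − 0.62 + 0.67) = min(1, 1.05) = 1.00
((a → b) → a) → a = min(1, 1 − 1.00 + 0.67) = min(1, 0.67) = 0.67
(The value 0.67 < 1 shows this instance is not satisfied; not a Ł∞-tautology in general.)

0.67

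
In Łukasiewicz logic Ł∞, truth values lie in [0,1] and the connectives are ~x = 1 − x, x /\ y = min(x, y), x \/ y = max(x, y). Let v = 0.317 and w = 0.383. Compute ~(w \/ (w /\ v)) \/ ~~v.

0.617

w /\ v = min(0.383, 0.317) = 0.317
w \/ (w /\ v) = max(0.383, 0.317) = 0.383
~(w \/ (w /\ v)) = 1 − 0.383 = 0.617
~v = 1 − 0.317 = 0.683
~~v = 1 − 0.683 = 0.317
~(w \/ (w /\ v)) \/ ~~v = max(0.617, 0.317) = 0.617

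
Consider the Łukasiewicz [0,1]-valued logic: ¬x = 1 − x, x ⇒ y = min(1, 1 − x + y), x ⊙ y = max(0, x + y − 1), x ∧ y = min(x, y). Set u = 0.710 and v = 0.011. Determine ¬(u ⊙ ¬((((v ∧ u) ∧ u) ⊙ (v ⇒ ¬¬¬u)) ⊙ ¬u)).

0.290

v ∧ u = min(0.011, 0.710) = 0.011
(v ∧ u) ∧ u = min(0.011, 0.710) = 0.011
¬u = 1 − 0.710 = 0.290
¬¬u = 1 − 0.290 = 0.710
¬¬¬u = 1 − 0.710 = 0.290
v ⇒ ¬¬¬u = min(1, 1 − 0.011 + 0.290) = min(1, 1.279) = 1.000
((v ∧ u) ∧ u) ⊙ (v ⇒ ¬¬¬u) = max(0, 0.011 + 1.000 − 1) = max(0, 0.011) = 0.011
(((v ∧ u) ∧ u) ⊙ (v ⇒ ¬¬¬u)) ⊙ ¬u = max(0, 0.011 + 0.290 − 1) = max(0, -0.699) = 0.000
¬((((v ∧ u) ∧ u) ⊙ (v ⇒ ¬¬¬u)) ⊙ ¬u) = 1 − 0.000 = 1.000
u ⊙ ¬((((v ∧ u) ∧ u) ⊙ (v ⇒ ¬¬¬u)) ⊙ ¬u) = max(0, 0.710 + 1.000 − 1) = max(0, 0.710) = 0.710
¬(u ⊙ ¬((((v ∧ u) ∧ u) ⊙ (v ⇒ ¬¬¬u)) ⊙ ¬u)) = 1 − 0.710 = 0.290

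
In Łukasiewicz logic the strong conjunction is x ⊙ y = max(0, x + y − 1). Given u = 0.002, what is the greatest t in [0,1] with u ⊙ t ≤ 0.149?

The residuum of the Łukasiewicz t-norm gives the supremum: min(1, 1 − 0.002 + 0.149).
1 − 0.002 + 0.149 = 1.147, so t = min(1, 1.147) = 1.000.
Check: 0.002 ⊙ 1.000 = max(0, 0.002) = 0.002 ≤ 0.149.

1.000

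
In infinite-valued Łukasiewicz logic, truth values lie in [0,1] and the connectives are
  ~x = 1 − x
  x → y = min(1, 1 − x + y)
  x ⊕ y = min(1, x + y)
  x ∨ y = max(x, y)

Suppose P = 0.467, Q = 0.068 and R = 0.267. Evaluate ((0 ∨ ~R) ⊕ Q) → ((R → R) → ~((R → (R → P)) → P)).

0.732

~R = 1 − 0.267 = 0.733
0 ∨ ~R = max(0.000, 0.733) = 0.733
(0 ∨ ~R) ⊕ Q = min(1, 0.733 + 0.068) = min(1, 0.801) = 0.801
R → R = min(1, 1 − 0.267 + 0.267) = min(1, 1.000) = 1.000
R → P = min(1, 1 − 0.267 + 0.467) = min(1, 1.200) = 1.000
R → (R → P) = min(1, 1 − 0.267 + 1.000) = min(1, 1.733) = 1.000
(R → (R → P)) → P = min(1, 1 − 1.000 + 0.467) = min(1, 0.467) = 0.467
~((R → (R → P)) → P) = 1 − 0.467 = 0.533
(R → R) → ~((R → (R → P)) → P) = min(1, 1 − 1.000 + 0.533) = min(1, 0.533) = 0.533
((0 ∨ ~R) ⊕ Q) → ((R → R) → ~((R → (R → P)) → P)) = min(1, 1 − 0.801 + 0.533) = min(1, 0.732) = 0.732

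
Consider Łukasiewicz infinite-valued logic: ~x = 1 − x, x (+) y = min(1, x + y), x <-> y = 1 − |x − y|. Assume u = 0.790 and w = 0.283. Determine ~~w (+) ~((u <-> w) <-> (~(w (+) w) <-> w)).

0.639

~w = 1 − 0.283 = 0.717
~~w = 1 − 0.717 = 0.283
u <-> w = 1 − |0.790 − 0.283| = 1 − 0.507 = 0.493
w (+) w = min(1, 0.283 + 0.283) = min(1, 0.566) = 0.566
~(w (+) w) = 1 − 0.566 = 0.434
~(w (+) w) <-> w = 1 − |0.434 − 0.283| = 1 − 0.151 = 0.849
(u <-> w) <-> (~(w (+) w) <-> w) = 1 − |0.493 − 0.849| = 1 − 0.356 = 0.644
~((u <-> w) <-> (~(w (+) w) <-> w)) = 1 − 0.644 = 0.356
~~w (+) ~((u <-> w) <-> (~(w (+) w) <-> w)) = min(1, 0.283 + 0.356) = min(1, 0.639) = 0.639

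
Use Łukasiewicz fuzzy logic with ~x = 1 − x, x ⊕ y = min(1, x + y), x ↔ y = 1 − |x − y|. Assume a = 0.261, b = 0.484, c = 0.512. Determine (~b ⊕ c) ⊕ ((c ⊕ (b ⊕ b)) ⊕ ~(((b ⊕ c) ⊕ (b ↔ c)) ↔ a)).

1.000

~b = 1 − 0.484 = 0.516
~b ⊕ c = min(1, 0.516 + 0.512) = min(1, 1.028) = 1.000
b ⊕ b = min(1, 0.484 + 0.484) = min(1, 0.968) = 0.968
c ⊕ (b ⊕ b) = min(1, 0.512 + 0.968) = min(1, 1.480) = 1.000
b ⊕ c = min(1, 0.484 + 0.512) = min(1, 0.996) = 0.996
b ↔ c = 1 − |0.484 − 0.512| = 1 − 0.028 = 0.972
(b ⊕ c) ⊕ (b ↔ c) = min(1, 0.996 + 0.972) = min(1, 1.968) = 1.000
((b ⊕ c) ⊕ (b ↔ c)) ↔ a = 1 − |1.000 − 0.261| = 1 − 0.739 = 0.261
~(((b ⊕ c) ⊕ (b ↔ c)) ↔ a) = 1 − 0.261 = 0.739
(c ⊕ (b ⊕ b)) ⊕ ~(((b ⊕ c) ⊕ (b ↔ c)) ↔ a) = min(1, 1.000 + 0.739) = min(1, 1.739) = 1.000
(~b ⊕ c) ⊕ ((c ⊕ (b ⊕ b)) ⊕ ~(((b ⊕ c) ⊕ (b ↔ c)) ↔ a)) = min(1, 1.000 + 1.000) = min(1, 2.000) = 1.000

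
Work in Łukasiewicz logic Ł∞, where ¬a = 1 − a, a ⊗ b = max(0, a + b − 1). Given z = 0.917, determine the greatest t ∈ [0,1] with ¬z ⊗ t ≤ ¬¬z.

¬z = 1 − 0.917 = 0.083
So the left factor is ¬z = 0.083.
¬¬z = 1 − 0.083 = 0.917
So the right-hand bound is ¬¬z = 0.917.
The residuum of the Łukasiewicz t-norm gives the supremum: min(1, 1 − 0.083 + 0.917).
1 − 0.083 + 0.917 = 1.834, so t = min(1, 1.834) = 1.000.
Check: 0.083 ⊗ 1.000 = max(0, 0.083) = 0.083 ≤ 0.917.

1.000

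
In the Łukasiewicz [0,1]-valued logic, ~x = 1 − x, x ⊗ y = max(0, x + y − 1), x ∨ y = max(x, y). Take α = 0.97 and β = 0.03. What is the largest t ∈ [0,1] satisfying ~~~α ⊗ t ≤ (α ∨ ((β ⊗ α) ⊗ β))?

~α = 1 − 0.97 = 0.03
~~α = 1 − 0.03 = 0.97
~~~α = 1 − 0.97 = 0.03
So the left factor is ~~~α = 0.03.
β ⊗ α = max(0, 0.03 + 0.97 − 1) = max(0, 0.00) = 0.00
(β ⊗ α) ⊗ β = max(0, 0.00 + 0.03 − 1) = max(0, -0.97) = 0.00
α ∨ ((β ⊗ α) ⊗ β) = max(0.97, 0.00) = 0.97
So the right-hand bound is α ∨ ((β ⊗ α) ⊗ β) = 0.97.
The residuum of the Łukasiewicz t-norm gives the supremum: min(1, 1 − 0.03 + 0.97).
1 − 0.03 + 0.97 = 1.94, so t = min(1, 1.94) = 1.00.
Check: 0.03 ⊗ 1.00 = max(0, 0.03) = 0.03 ≤ 0.97.

1.00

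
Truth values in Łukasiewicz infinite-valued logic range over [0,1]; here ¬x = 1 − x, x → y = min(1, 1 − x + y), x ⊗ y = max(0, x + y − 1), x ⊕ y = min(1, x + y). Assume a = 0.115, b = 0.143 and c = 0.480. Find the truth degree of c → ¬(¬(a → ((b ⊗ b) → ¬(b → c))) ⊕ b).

1.000

b ⊗ b = max(0, 0.143 + 0.143 − 1) = max(0, -0.714) = 0.000
b → c = min(1, 1 − 0.143 + 0.480) = min(1, 1.337) = 1.000
¬(b → c) = 1 − 1.000 = 0.000
(b ⊗ b) → ¬(b → c) = min(1, 1 − 0.000 + 0.000) = min(1, 1.000) = 1.000
a → ((b ⊗ b) → ¬(b → c)) = min(1, 1 − 0.115 + 1.000) = min(1, 1.885) = 1.000
¬(a → ((b ⊗ b) → ¬(b → c))) = 1 − 1.000 = 0.000
¬(a → ((b ⊗ b) → ¬(b → c))) ⊕ b = min(1, 0.000 + 0.143) = min(1, 0.143) = 0.143
¬(¬(a → ((b ⊗ b) → ¬(b → c))) ⊕ b) = 1 − 0.143 = 0.857
c → ¬(¬(a → ((b ⊗ b) → ¬(b → c))) ⊕ b) = min(1, 1 − 0.480 + 0.857) = min(1, 1.377) = 1.000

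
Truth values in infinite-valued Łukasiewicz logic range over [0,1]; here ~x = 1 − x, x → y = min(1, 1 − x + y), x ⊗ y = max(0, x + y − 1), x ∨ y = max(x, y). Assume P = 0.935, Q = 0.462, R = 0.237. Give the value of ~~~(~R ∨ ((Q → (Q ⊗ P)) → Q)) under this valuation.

~R = 1 − 0.237 = 0.763
Q ⊗ P = max(0, 0.462 + 0.935 − 1) = max(0, 0.397) = 0.397
Q → (Q ⊗ P) = min(1, 1 − 0.462 + 0.397) = min(1, 0.935) = 0.935
(Q → (Q ⊗ P)) → Q = min(1, 1 − 0.935 + 0.462) = min(1, 0.527) = 0.527
~R ∨ ((Q → (Q ⊗ P)) → Q) = max(0.763, 0.527) = 0.763
~(~R ∨ ((Q → (Q ⊗ P)) → Q)) = 1 − 0.763 = 0.237
~~(~R ∨ ((Q → (Q ⊗ P)) → Q)) = 1 − 0.237 = 0.763
~~~(~R ∨ ((Q → (Q ⊗ P)) → Q)) = 1 − 0.763 = 0.237

0.237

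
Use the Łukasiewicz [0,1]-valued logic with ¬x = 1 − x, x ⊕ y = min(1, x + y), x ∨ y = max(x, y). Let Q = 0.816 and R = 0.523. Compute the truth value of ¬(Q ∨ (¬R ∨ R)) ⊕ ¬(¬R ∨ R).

0.661

¬R = 1 − 0.523 = 0.477
¬R ∨ R = max(0.477, 0.523) = 0.523
Q ∨ (¬R ∨ R) = max(0.816, 0.523) = 0.816
¬(Q ∨ (¬R ∨ R)) = 1 − 0.816 = 0.184
¬(¬R ∨ R) = 1 − 0.523 = 0.477
¬(Q ∨ (¬R ∨ R)) ⊕ ¬(¬R ∨ R) = min(1, 0.184 + 0.477) = min(1, 0.661) = 0.661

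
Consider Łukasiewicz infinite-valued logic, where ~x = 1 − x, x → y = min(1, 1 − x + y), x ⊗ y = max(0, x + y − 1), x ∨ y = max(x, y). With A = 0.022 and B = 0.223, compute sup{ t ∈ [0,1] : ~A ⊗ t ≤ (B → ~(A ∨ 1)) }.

0.799

~A = 1 − 0.022 = 0.978
So the left factor is ~A = 0.978.
A ∨ 1 = max(0.022, 1.000) = 1.000
~(A ∨ 1) = 1 − 1.000 = 0.000
B → ~(A ∨ 1) = min(1, 1 − 0.223 + 0.000) = min(1, 0.777) = 0.777
So the right-hand bound is B → ~(A ∨ 1) = 0.777.
The residuum of the Łukasiewicz t-norm gives the supremum: min(1, 1 − 0.978 + 0.777).
1 − 0.978 + 0.777 = 0.799, so t = min(1, 0.799) = 0.799.
Check: 0.978 ⊗ 0.799 = max(0, 0.777) = 0.777 ≤ 0.777.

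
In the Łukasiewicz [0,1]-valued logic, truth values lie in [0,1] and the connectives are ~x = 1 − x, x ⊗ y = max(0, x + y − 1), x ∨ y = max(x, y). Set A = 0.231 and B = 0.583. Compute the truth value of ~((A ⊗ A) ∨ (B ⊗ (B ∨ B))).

A ⊗ A = max(0, 0.231 + 0.231 − 1) = max(0, -0.538) = 0.000
B ∨ B = max(0.583, 0.583) = 0.583
B ⊗ (B ∨ B) = max(0, 0.583 + 0.583 − 1) = max(0, 0.166) = 0.166
(A ⊗ A) ∨ (B ⊗ (B ∨ B)) = max(0.000, 0.166) = 0.166
~((A ⊗ A) ∨ (B ⊗ (B ∨ B))) = 1 − 0.166 = 0.834

0.834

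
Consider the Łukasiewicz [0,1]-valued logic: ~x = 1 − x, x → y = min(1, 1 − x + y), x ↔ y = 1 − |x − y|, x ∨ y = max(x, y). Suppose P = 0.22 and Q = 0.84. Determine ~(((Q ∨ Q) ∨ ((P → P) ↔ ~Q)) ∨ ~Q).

0.16

Q ∨ Q = max(0.84, 0.84) = 0.84
P → P = min(1, 1 − 0.22 + 0.22) = min(1, 1.00) = 1.00
~Q = 1 − 0.84 = 0.16
(P → P) ↔ ~Q = 1 − |1.00 − 0.16| = 1 − 0.84 = 0.16
(Q ∨ Q) ∨ ((P → P) ↔ ~Q) = max(0.84, 0.16) = 0.84
((Q ∨ Q) ∨ ((P → P) ↔ ~Q)) ∨ ~Q = max(0.84, 0.16) = 0.84
~(((Q ∨ Q) ∨ ((P → P) ↔ ~Q)) ∨ ~Q) = 1 − 0.84 = 0.16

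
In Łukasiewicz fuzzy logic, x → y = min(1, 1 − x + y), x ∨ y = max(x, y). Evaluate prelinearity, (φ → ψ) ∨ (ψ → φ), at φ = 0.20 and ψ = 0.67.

φ → ψ = min(1, 1 − 0.20 + 0.67) = min(1, 1.47) = 1.00
ψ → φ = min(1, 1 − 0.67 + 0.20) = min(1, 0.53) = 0.53
(φ → ψ) ∨ (ψ → φ) = max(1.00, 0.53) = 1.00
(As expected: a Ł∞-tautology — holds in every MV-chain.)

1.00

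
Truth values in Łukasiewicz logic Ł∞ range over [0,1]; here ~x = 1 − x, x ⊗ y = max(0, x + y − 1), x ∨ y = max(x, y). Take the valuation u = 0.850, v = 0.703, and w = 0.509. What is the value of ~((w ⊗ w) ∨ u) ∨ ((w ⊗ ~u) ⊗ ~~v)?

w ⊗ w = max(0, 0.509 + 0.509 − 1) = max(0, 0.018) = 0.018
(w ⊗ w) ∨ u = max(0.018, 0.850) = 0.850
~((w ⊗ w) ∨ u) = 1 − 0.850 = 0.150
~u = 1 − 0.850 = 0.150
w ⊗ ~u = max(0, 0.509 + 0.150 − 1) = max(0, -0.341) = 0.000
~v = 1 − 0.703 = 0.297
~~v = 1 − 0.297 = 0.703
(w ⊗ ~u) ⊗ ~~v = max(0, 0.000 + 0.703 − 1) = max(0, -0.297) = 0.000
~((w ⊗ w) ∨ u) ∨ ((w ⊗ ~u) ⊗ ~~v) = max(0.150, 0.000) = 0.150

0.150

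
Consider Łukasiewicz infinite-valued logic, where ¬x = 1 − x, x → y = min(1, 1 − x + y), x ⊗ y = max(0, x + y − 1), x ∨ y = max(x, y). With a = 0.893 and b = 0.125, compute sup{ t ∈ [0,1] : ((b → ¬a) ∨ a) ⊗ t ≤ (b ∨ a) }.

0.911

¬a = 1 − 0.893 = 0.107
b → ¬a = min(1, 1 − 0.125 + 0.107) = min(1, 0.982) = 0.982
(b → ¬a) ∨ a = max(0.982, 0.893) = 0.982
So the left factor is (b → ¬a) ∨ a = 0.982.
b ∨ a = max(0.125, 0.893) = 0.893
So the right-hand bound is b ∨ a = 0.893.
The residuum of the Łukasiewicz t-norm gives the supremum: min(1, 1 − 0.982 + 0.893).
1 − 0.982 + 0.893 = 0.911, so t = min(1, 0.911) = 0.911.
Check: 0.982 ⊗ 0.911 = max(0, 0.893) = 0.893 ≤ 0.893.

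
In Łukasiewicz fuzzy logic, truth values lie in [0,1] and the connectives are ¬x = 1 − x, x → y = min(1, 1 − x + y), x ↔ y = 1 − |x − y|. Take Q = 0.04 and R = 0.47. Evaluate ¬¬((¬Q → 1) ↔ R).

¬Q = 1 − 0.04 = 0.96
¬Q → 1 = min(1, 1 − 0.96 + 1.00) = min(1, 1.04) = 1.00
(¬Q → 1) ↔ R = 1 − |1.00 − 0.47| = 1 − 0.53 = 0.47
¬((¬Q → 1) ↔ R) = 1 − 0.47 = 0.53
¬¬((¬Q → 1) ↔ R) = 1 − 0.53 = 0.47

0.47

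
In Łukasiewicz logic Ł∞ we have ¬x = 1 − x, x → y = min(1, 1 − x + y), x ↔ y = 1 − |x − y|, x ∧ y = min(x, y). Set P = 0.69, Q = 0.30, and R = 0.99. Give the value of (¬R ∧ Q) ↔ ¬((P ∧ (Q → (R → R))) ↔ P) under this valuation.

0.99

¬R = 1 − 0.99 = 0.01
¬R ∧ Q = min(0.01, 0.30) = 0.01
R → R = min(1, 1 − 0.99 + 0.99) = min(1, 1.00) = 1.00
Q → (R → R) = min(1, 1 − 0.30 + 1.00) = min(1, 1.70) = 1.00
P ∧ (Q → (R → R)) = min(0.69, 1.00) = 0.69
(P ∧ (Q → (R → R))) ↔ P = 1 − |0.69 − 0.69| = 1 − 0.00 = 1.00
¬((P ∧ (Q → (R → R))) ↔ P) = 1 − 1.00 = 0.00
(¬R ∧ Q) ↔ ¬((P ∧ (Q → (R → R))) ↔ P) = 1 − |0.01 − 0.00| = 1 − 0.01 = 0.99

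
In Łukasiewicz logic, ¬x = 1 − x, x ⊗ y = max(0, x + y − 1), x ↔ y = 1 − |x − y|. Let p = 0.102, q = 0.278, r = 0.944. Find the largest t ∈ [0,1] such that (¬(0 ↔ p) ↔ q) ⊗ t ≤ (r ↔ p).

0.334

0 ↔ p = 1 − |0.000 − 0.102| = 1 − 0.102 = 0.898
¬(0 ↔ p) = 1 − 0.898 = 0.102
¬(0 ↔ p) ↔ q = 1 − |0.102 − 0.278| = 1 − 0.176 = 0.824
So the left factor is ¬(0 ↔ p) ↔ q = 0.824.
r ↔ p = 1 − |0.944 − 0.102| = 1 − 0.842 = 0.158
So the right-hand bound is r ↔ p = 0.158.
The residuum of the Łukasiewicz t-norm gives the supremum: min(1, 1 − 0.824 + 0.158).
1 − 0.824 + 0.158 = 0.334, so t = min(1, 0.334) = 0.334.
Check: 0.824 ⊗ 0.334 = max(0, 0.158) = 0.158 ≤ 0.158.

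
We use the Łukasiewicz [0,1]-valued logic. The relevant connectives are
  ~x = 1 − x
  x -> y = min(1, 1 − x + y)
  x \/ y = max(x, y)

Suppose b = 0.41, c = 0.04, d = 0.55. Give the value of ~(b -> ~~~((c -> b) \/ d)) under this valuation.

c -> b = min(1, 1 − 0.04 + 0.41) = min(1, 1.37) = 1.00
(c -> b) \/ d = max(1.00, 0.55) = 1.00
~((c -> b) \/ d) = 1 − 1.00 = 0.00
~~((c -> b) \/ d) = 1 − 0.00 = 1.00
~~~((c -> b) \/ d) = 1 − 1.00 = 0.00
b -> ~~~((c -> b) \/ d) = min(1, 1 − 0.41 + 0.00) = min(1, 0.59) = 0.59
~(b -> ~~~((c -> b) \/ d)) = 1 − 0.59 = 0.41

0.41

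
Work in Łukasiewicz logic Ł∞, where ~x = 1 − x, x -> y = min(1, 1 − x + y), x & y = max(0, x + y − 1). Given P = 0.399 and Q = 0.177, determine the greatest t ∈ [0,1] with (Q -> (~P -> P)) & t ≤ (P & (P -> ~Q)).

0.399

~P = 1 − 0.399 = 0.601
~P -> P = min(1, 1 − 0.601 + 0.399) = min(1, 0.798) = 0.798
Q -> (~P -> P) = min(1, 1 − 0.177 + 0.798) = min(1, 1.621) = 1.000
So the left factor is Q -> (~P -> P) = 1.000.
~Q = 1 − 0.177 = 0.823
P -> ~Q = min(1, 1 − 0.399 + 0.823) = min(1, 1.424) = 1.000
P & (P -> ~Q) = max(0, 0.399 + 1.000 − 1) = max(0, 0.399) = 0.399
So the right-hand bound is P & (P -> ~Q) = 0.399.
The residuum of the Łukasiewicz t-norm gives the supremum: min(1, 1 − 1.000 + 0.399).
1 − 1.000 + 0.399 = 0.399, so t = min(1, 0.399) = 0.399.
Check: 1.000 & 0.399 = max(0, 0.399) = 0.399 ≤ 0.399.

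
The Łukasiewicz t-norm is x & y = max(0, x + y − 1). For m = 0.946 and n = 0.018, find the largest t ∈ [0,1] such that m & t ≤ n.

The residuum of the Łukasiewicz t-norm gives the supremum: min(1, 1 − 0.946 + 0.018).
1 − 0.946 + 0.018 = 0.072, so t = min(1, 0.072) = 0.072.
Check: 0.946 & 0.072 = max(0, 0.018) = 0.018 ≤ 0.018.

0.072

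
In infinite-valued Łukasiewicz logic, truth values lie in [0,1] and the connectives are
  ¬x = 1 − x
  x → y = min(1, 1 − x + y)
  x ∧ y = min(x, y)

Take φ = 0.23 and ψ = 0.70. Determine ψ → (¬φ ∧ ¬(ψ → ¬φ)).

¬φ = 1 − 0.23 = 0.77
ψ → ¬φ = min(1, 1 − 0.70 + 0.77) = min(1, 1.07) = 1.00
¬(ψ → ¬φ) = 1 − 1.00 = 0.00
¬φ ∧ ¬(ψ → ¬φ) = min(0.77, 0.00) = 0.00
ψ → (¬φ ∧ ¬(ψ → ¬φ)) = min(1, 1 − 0.70 + 0.00) = min(1, 0.30) = 0.30

0.30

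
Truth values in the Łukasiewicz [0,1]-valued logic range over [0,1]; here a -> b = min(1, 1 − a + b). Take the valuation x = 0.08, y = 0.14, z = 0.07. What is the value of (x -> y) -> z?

x -> y = min(1, 1 − 0.08 + 0.14) = min(1, 1.06) = 1.00
(x -> y) -> z = min(1, 1 − 1.00 + 0.07) = min(1, 0.07) = 0.07

0.07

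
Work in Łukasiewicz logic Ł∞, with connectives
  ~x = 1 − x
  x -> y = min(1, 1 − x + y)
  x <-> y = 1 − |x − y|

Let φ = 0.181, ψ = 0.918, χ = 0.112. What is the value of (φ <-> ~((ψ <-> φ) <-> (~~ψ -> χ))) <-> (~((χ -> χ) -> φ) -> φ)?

0.474

ψ <-> φ = 1 − |0.918 − 0.181| = 1 − 0.737 = 0.263
~ψ = 1 − 0.918 = 0.082
~~ψ = 1 − 0.082 = 0.918
~~ψ -> χ = min(1, 1 − 0.918 + 0.112) = min(1, 0.194) = 0.194
(ψ <-> φ) <-> (~~ψ -> χ) = 1 − |0.263 − 0.194| = 1 − 0.069 = 0.931
~((ψ <-> φ) <-> (~~ψ -> χ)) = 1 − 0.931 = 0.069
φ <-> ~((ψ <-> φ) <-> (~~ψ -> χ)) = 1 − |0.181 − 0.069| = 1 − 0.112 = 0.888
χ -> χ = min(1, 1 − 0.112 + 0.112) = min(1, 1.000) = 1.000
(χ -> χ) -> φ = min(1, 1 − 1.000 + 0.181) = min(1, 0.181) = 0.181
~((χ -> χ) -> φ) = 1 − 0.181 = 0.819
~((χ -> χ) -> φ) -> φ = min(1, 1 − 0.819 + 0.181) = min(1, 0.362) = 0.362
(φ <-> ~((ψ <-> φ) <-> (~~ψ -> χ))) <-> (~((χ -> χ) -> φ) -> φ) = 1 − |0.888 − 0.362| = 1 − 0.526 = 0.474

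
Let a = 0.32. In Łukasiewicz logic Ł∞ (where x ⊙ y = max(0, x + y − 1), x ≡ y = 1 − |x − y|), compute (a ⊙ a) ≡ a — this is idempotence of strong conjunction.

0.68

a ⊙ a = max(0, 0.32 + 0.32 − 1) = max(0, -0.36) = 0.00
(a ⊙ a) ≡ a = 1 − |0.00 − 0.32| = 1 − 0.32 = 0.68
(The value 0.68 < 1 shows this instance is not satisfied; fails in Ł∞ since a ⊗ a = max(0, 2a−1) ≠ a in general.)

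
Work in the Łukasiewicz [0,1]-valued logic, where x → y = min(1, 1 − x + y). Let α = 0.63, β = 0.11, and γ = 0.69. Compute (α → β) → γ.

1.00

α → β = min(1, 1 − 0.63 + 0.11) = min(1, 0.48) = 0.48
(α → β) → γ = min(1, 1 − 0.48 + 0.69) = min(1, 1.21) = 1.00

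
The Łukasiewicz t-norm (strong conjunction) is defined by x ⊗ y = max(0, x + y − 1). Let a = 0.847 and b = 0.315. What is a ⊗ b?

a ⊗ b = max(0, 0.847 + 0.315 − 1) = max(0, 0.162) = 0.162
For comparison, the Gödel (minimum) t-norm min(x, y) would give 0.315.

0.162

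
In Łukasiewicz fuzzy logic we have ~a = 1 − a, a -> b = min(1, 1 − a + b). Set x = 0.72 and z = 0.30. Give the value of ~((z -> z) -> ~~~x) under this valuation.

0.72

z -> z = min(1, 1 − 0.30 + 0.30) = min(1, 1.00) = 1.00
~x = 1 − 0.72 = 0.28
~~x = 1 − 0.28 = 0.72
~~~x = 1 − 0.72 = 0.28
(z -> z) -> ~~~x = min(1, 1 − 1.00 + 0.28) = min(1, 0.28) = 0.28
~((z -> z) -> ~~~x) = 1 − 0.28 = 0.72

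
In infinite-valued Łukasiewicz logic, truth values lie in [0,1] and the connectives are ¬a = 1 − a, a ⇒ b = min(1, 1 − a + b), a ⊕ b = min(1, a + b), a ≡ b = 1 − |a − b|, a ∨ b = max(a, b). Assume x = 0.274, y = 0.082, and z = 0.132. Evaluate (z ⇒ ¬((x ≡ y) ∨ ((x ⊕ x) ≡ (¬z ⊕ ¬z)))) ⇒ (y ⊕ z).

x ≡ y = 1 − |0.274 − 0.082| = 1 − 0.192 = 0.808
x ⊕ x = min(1, 0.274 + 0.274) = min(1, 0.548) = 0.548
¬z = 1 − 0.132 = 0.868
¬z ⊕ ¬z = min(1, 0.868 + 0.868) = min(1, 1.736) = 1.000
(x ⊕ x) ≡ (¬z ⊕ ¬z) = 1 − |0.548 − 1.000| = 1 − 0.452 = 0.548
(x ≡ y) ∨ ((x ⊕ x) ≡ (¬z ⊕ ¬z)) = max(0.808, 0.548) = 0.808
¬((x ≡ y) ∨ ((x ⊕ x) ≡ (¬z ⊕ ¬z))) = 1 − 0.808 = 0.192
z ⇒ ¬((x ≡ y) ∨ ((x ⊕ x) ≡ (¬z ⊕ ¬z))) = min(1, 1 − 0.132 + 0.192) = min(1, 1.060) = 1.000
y ⊕ z = min(1, 0.082 + 0.132) = min(1, 0.214) = 0.214
(z ⇒ ¬((x ≡ y) ∨ ((x ⊕ x) ≡ (¬z ⊕ ¬z)))) ⇒ (y ⊕ z) = min(1, 1 − 1.000 + 0.214) = min(1, 0.214) = 0.214

0.214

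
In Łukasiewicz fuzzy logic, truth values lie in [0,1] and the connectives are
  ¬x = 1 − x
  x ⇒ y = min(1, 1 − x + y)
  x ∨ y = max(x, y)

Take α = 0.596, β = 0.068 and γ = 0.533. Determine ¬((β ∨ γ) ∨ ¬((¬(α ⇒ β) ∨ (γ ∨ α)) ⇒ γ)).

0.467

β ∨ γ = max(0.068, 0.533) = 0.533
α ⇒ β = min(1, 1 − 0.596 + 0.068) = min(1, 0.472) = 0.472
¬(α ⇒ β) = 1 − 0.472 = 0.528
γ ∨ α = max(0.533, 0.596) = 0.596
¬(α ⇒ β) ∨ (γ ∨ α) = max(0.528, 0.596) = 0.596
(¬(α ⇒ β) ∨ (γ ∨ α)) ⇒ γ = min(1, 1 − 0.596 + 0.533) = min(1, 0.937) = 0.937
¬((¬(α ⇒ β) ∨ (γ ∨ α)) ⇒ γ) = 1 − 0.937 = 0.063
(β ∨ γ) ∨ ¬((¬(α ⇒ β) ∨ (γ ∨ α)) ⇒ γ) = max(0.533, 0.063) = 0.533
¬((β ∨ γ) ∨ ¬((¬(α ⇒ β) ∨ (γ ∨ α)) ⇒ γ)) = 1 − 0.533 = 0.467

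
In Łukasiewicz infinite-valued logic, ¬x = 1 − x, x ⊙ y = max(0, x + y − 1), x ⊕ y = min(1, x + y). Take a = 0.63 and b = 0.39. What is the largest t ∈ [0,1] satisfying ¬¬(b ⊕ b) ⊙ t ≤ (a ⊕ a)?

b ⊕ b = min(1, 0.39 + 0.39) = min(1, 0.78) = 0.78
¬(b ⊕ b) = 1 − 0.78 = 0.22
¬¬(b ⊕ b) = 1 − 0.22 = 0.78
So the left factor is ¬¬(b ⊕ b) = 0.78.
a ⊕ a = min(1, 0.63 + 0.63) = min(1, 1.26) = 1.00
So the right-hand bound is a ⊕ a = 1.00.
The residuum of the Łukasiewicz t-norm gives the supremum: min(1, 1 − 0.78 + 1.00).
1 − 0.78 + 1.00 = 1.22, so t = min(1, 1.22) = 1.00.
Check: 0.78 ⊙ 1.00 = max(0, 0.78) = 0.78 ≤ 1.00.

1.00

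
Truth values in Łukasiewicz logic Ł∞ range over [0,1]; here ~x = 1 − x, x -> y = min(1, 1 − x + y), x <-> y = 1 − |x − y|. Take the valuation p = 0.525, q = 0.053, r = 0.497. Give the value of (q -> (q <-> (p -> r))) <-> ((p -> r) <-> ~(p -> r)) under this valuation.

0.056

p -> r = min(1, 1 − 0.525 + 0.497) = min(1, 0.972) = 0.972
q <-> (p -> r) = 1 − |0.053 − 0.972| = 1 − 0.919 = 0.081
q -> (q <-> (p -> r)) = min(1, 1 − 0.053 + 0.081) = min(1, 1.028) = 1.000
~(p -> r) = 1 − 0.972 = 0.028
(p -> r) <-> ~(p -> r) = 1 − |0.972 − 0.028| = 1 − 0.944 = 0.056
(q -> (q <-> (p -> r))) <-> ((p -> r) <-> ~(p -> r)) = 1 − |1.000 − 0.056| = 1 − 0.944 = 0.056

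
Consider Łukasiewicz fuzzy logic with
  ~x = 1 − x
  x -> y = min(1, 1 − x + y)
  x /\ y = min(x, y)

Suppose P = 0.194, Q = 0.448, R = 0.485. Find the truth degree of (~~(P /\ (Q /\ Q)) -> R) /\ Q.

0.448

Q /\ Q = min(0.448, 0.448) = 0.448
P /\ (Q /\ Q) = min(0.194, 0.448) = 0.194
~(P /\ (Q /\ Q)) = 1 − 0.194 = 0.806
~~(P /\ (Q /\ Q)) = 1 − 0.806 = 0.194
~~(P /\ (Q /\ Q)) -> R = min(1, 1 − 0.194 + 0.485) = min(1, 1.291) = 1.000
(~~(P /\ (Q /\ Q)) -> R) /\ Q = min(1.000, 0.448) = 0.448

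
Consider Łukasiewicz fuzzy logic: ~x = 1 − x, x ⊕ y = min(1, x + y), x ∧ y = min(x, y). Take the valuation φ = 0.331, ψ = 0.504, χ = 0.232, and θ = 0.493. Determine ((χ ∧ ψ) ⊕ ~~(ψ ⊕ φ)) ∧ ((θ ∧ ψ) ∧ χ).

χ ∧ ψ = min(0.232, 0.504) = 0.232
ψ ⊕ φ = min(1, 0.504 + 0.331) = min(1, 0.835) = 0.835
~(ψ ⊕ φ) = 1 − 0.835 = 0.165
~~(ψ ⊕ φ) = 1 − 0.165 = 0.835
(χ ∧ ψ) ⊕ ~~(ψ ⊕ φ) = min(1, 0.232 + 0.835) = min(1, 1.067) = 1.000
θ ∧ ψ = min(0.493, 0.504) = 0.493
(θ ∧ ψ) ∧ χ = min(0.493, 0.232) = 0.232
((χ ∧ ψ) ⊕ ~~(ψ ⊕ φ)) ∧ ((θ ∧ ψ) ∧ χ) = min(1.000, 0.232) = 0.232

0.232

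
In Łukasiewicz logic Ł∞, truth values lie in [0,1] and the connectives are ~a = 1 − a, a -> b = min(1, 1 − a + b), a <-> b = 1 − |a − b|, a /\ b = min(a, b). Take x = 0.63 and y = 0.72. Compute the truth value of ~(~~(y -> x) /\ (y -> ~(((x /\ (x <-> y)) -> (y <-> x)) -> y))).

y -> x = min(1, 1 − 0.72 + 0.63) = min(1, 0.91) = 0.91
~(y -> x) = 1 − 0.91 = 0.09
~~(y -> x) = 1 − 0.09 = 0.91
x <-> y = 1 − |0.63 − 0.72| = 1 − 0.09 = 0.91
x /\ (x <-> y) = min(0.63, 0.91) = 0.63
y <-> x = 1 − |0.72 − 0.63| = 1 − 0.09 = 0.91
(x /\ (x <-> y)) -> (y <-> x) = min(1, 1 − 0.63 + 0.91) = min(1, 1.28) = 1.00
((x /\ (x <-> y)) -> (y <-> x)) -> y = min(1, 1 − 1.00 + 0.72) = min(1, 0.72) = 0.72
~(((x /\ (x <-> y)) -> (y <-> x)) -> y) = 1 − 0.72 = 0.28
y -> ~(((x /\ (x <-> y)) -> (y <-> x)) -> y) = min(1, 1 − 0.72 + 0.28) = min(1, 0.56) = 0.56
~~(y -> x) /\ (y -> ~(((x /\ (x <-> y)) -> (y <-> x)) -> y)) = min(0.91, 0.56) = 0.56
~(~~(y -> x) /\ (y -> ~(((x /\ (x <-> y)) -> (y <-> x)) -> y))) = 1 − 0.56 = 0.44

0.44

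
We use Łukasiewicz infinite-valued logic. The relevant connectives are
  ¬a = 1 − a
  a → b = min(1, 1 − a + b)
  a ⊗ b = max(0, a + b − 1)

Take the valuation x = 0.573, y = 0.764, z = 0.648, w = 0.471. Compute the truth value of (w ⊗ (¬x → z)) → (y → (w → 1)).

1.000

¬x = 1 − 0.573 = 0.427
¬x → z = min(1, 1 − 0.427 + 0.648) = min(1, 1.221) = 1.000
w ⊗ (¬x → z) = max(0, 0.471 + 1.000 − 1) = max(0, 0.471) = 0.471
w → 1 = min(1, 1 − 0.471 + 1.000) = min(1, 1.529) = 1.000
y → (w → 1) = min(1, 1 − 0.764 + 1.000) = min(1, 1.236) = 1.000
(w ⊗ (¬x → z)) → (y → (w → 1)) = min(1, 1 − 0.471 + 1.000) = min(1, 1.529) = 1.000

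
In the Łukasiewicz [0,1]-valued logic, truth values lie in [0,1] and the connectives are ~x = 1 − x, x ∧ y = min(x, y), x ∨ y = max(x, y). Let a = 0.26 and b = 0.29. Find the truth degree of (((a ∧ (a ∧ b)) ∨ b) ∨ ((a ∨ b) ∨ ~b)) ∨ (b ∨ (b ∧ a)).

a ∧ b = min(0.26, 0.29) = 0.26
a ∧ (a ∧ b) = min(0.26, 0.26) = 0.26
(a ∧ (a ∧ b)) ∨ b = max(0.26, 0.29) = 0.29
a ∨ b = max(0.26, 0.29) = 0.29
~b = 1 − 0.29 = 0.71
(a ∨ b) ∨ ~b = max(0.29, 0.71) = 0.71
((a ∧ (a ∧ b)) ∨ b) ∨ ((a ∨ b) ∨ ~b) = max(0.29, 0.71) = 0.71
b ∧ a = min(0.29, 0.26) = 0.26
b ∨ (b ∧ a) = max(0.29, 0.26) = 0.29
(((a ∧ (a ∧ b)) ∨ b) ∨ ((a ∨ b) ∨ ~b)) ∨ (b ∨ (b ∧ a)) = max(0.71, 0.29) = 0.71

0.71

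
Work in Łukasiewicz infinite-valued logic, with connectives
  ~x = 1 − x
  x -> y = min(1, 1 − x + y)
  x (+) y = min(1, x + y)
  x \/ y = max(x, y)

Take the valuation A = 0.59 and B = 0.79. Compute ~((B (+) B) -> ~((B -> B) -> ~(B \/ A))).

0.21

B (+) B = min(1, 0.79 + 0.79) = min(1, 1.58) = 1.00
B -> B = min(1, 1 − 0.79 + 0.79) = min(1, 1.00) = 1.00
B \/ A = max(0.79, 0.59) = 0.79
~(B \/ A) = 1 − 0.79 = 0.21
(B -> B) -> ~(B \/ A) = min(1, 1 − 1.00 + 0.21) = min(1, 0.21) = 0.21
~((B -> B) -> ~(B \/ A)) = 1 − 0.21 = 0.79
(B (+) B) -> ~((B -> B) -> ~(B \/ A)) = min(1, 1 − 1.00 + 0.79) = min(1, 0.79) = 0.79
~((B (+) B) -> ~((B -> B) -> ~(B \/ A))) = 1 − 0.79 = 0.21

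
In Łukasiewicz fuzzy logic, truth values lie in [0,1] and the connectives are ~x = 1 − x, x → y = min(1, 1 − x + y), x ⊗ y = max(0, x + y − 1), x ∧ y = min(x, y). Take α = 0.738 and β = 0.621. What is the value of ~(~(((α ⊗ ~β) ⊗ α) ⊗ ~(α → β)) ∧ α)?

~β = 1 − 0.621 = 0.379
α ⊗ ~β = max(0, 0.738 + 0.379 − 1) = max(0, 0.117) = 0.117
(α ⊗ ~β) ⊗ α = max(0, 0.117 + 0.738 − 1) = max(0, -0.145) = 0.000
α → β = min(1, 1 − 0.738 + 0.621) = min(1, 0.883) = 0.883
~(α → β) = 1 − 0.883 = 0.117
((α ⊗ ~β) ⊗ α) ⊗ ~(α → β) = max(0, 0.000 + 0.117 − 1) = max(0, -0.883) = 0.000
~(((α ⊗ ~β) ⊗ α) ⊗ ~(α → β)) = 1 − 0.000 = 1.000
~(((α ⊗ ~β) ⊗ α) ⊗ ~(α → β)) ∧ α = min(1.000, 0.738) = 0.738
~(~(((α ⊗ ~β) ⊗ α) ⊗ ~(α → β)) ∧ α) = 1 − 0.738 = 0.262

0.262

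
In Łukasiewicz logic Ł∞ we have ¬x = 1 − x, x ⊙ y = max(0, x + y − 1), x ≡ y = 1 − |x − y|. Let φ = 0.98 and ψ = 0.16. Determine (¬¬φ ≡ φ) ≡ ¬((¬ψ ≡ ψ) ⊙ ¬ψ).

0.84

¬φ = 1 − 0.98 = 0.02
¬¬φ = 1 − 0.02 = 0.98
¬¬φ ≡ φ = 1 − |0.98 − 0.98| = 1 − 0.00 = 1.00
¬ψ = 1 − 0.16 = 0.84
¬ψ ≡ ψ = 1 − |0.84 − 0.16| = 1 − 0.68 = 0.32
(¬ψ ≡ ψ) ⊙ ¬ψ = max(0, 0.32 + 0.84 − 1) = max(0, 0.16) = 0.16
¬((¬ψ ≡ ψ) ⊙ ¬ψ) = 1 − 0.16 = 0.84
(¬¬φ ≡ φ) ≡ ¬((¬ψ ≡ ψ) ⊙ ¬ψ) = 1 − |1.00 − 0.84| = 1 − 0.16 = 0.84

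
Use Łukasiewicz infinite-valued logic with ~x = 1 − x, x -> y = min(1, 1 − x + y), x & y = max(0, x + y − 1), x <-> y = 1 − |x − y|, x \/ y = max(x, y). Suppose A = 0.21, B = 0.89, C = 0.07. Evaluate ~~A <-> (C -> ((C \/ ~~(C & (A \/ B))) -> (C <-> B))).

~A = 1 − 0.21 = 0.79
~~A = 1 − 0.79 = 0.21
A \/ B = max(0.21, 0.89) = 0.89
C & (A \/ B) = max(0, 0.07 + 0.89 − 1) = max(0, -0.04) = 0.00
~(C & (A \/ B)) = 1 − 0.00 = 1.00
~~(C & (A \/ B)) = 1 − 1.00 = 0.00
C \/ ~~(C & (A \/ B)) = max(0.07, 0.00) = 0.07
C <-> B = 1 − |0.07 − 0.89| = 1 − 0.82 = 0.18
(C \/ ~~(C & (A \/ B))) -> (C <-> B) = min(1, 1 − 0.07 + 0.18) = min(1, 1.11) = 1.00
C -> ((C \/ ~~(C & (A \/ B))) -> (C <-> B)) = min(1, 1 − 0.07 + 1.00) = min(1, 1.93) = 1.00
~~A <-> (C -> ((C \/ ~~(C & (A \/ B))) -> (C <-> B))) = 1 − |0.21 − 1.00| = 1 − 0.79 = 0.21

0.21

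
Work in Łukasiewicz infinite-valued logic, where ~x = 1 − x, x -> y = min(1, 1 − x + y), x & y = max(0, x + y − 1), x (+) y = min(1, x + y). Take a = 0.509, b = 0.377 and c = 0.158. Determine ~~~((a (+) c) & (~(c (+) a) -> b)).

0.333

a (+) c = min(1, 0.509 + 0.158) = min(1, 0.667) = 0.667
c (+) a = min(1, 0.158 + 0.509) = min(1, 0.667) = 0.667
~(c (+) a) = 1 − 0.667 = 0.333
~(c (+) a) -> b = min(1, 1 − 0.333 + 0.377) = min(1, 1.044) = 1.000
(a (+) c) & (~(c (+) a) -> b) = max(0, 0.667 + 1.000 − 1) = max(0, 0.667) = 0.667
~((a (+) c) & (~(c (+) a) -> b)) = 1 − 0.667 = 0.333
~~((a (+) c) & (~(c (+) a) -> b)) = 1 − 0.333 = 0.667
~~~((a (+) c) & (~(c (+) a) -> b)) = 1 − 0.667 = 0.333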